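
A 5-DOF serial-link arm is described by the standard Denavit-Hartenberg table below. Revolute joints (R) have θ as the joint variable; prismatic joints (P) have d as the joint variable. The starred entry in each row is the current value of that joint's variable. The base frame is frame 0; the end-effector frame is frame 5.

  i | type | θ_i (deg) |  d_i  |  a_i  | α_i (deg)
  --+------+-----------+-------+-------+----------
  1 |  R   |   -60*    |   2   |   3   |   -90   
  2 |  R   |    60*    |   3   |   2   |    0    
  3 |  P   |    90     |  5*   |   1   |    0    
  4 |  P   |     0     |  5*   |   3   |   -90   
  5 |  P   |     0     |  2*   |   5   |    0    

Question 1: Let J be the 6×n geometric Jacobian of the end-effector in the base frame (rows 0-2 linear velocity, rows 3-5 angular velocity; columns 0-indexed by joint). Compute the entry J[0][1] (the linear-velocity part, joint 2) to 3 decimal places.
-2.250

axis z_1 = (0.8660,0.5000,0.0000); lever o_n−o_1 = (7.3612,13.2500,-4.5000)
cross product → J_v[:, 1] = (-2.2500,3.8971,7.7942)
J_ω[:, 1] = z_1
entry J[0][1] = -2.2500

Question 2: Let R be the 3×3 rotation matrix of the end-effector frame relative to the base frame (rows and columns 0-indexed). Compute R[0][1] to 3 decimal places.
End-effector y-axis (col 1 of R) = (-0.8660,-0.5000,-0.0000)
R[0][1] = -0.8660

-0.866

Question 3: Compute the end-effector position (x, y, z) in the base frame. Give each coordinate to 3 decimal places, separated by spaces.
after link 1: o_1 = (1.5000, -2.5981, 2.0000)
after link 2: o_2 = (4.5981, -1.9641, 0.2679)
after link 3: o_3 = (8.4952, 1.2859, -0.2321)
after link 4: o_4 = (11.5263, 6.0359, -1.7321)
after link 5: o_5 = (8.8612, 10.6519, -2.5000)

8.861 10.652 -2.500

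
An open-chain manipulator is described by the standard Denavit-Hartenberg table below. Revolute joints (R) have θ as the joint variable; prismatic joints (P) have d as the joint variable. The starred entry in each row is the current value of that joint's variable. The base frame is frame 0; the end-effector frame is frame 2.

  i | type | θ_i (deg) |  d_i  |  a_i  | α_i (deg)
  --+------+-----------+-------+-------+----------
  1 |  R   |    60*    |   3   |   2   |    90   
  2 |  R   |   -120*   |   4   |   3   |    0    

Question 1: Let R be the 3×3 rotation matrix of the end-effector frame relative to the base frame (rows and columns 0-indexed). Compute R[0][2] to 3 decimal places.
0.866

End-effector z-axis (col 2 of R) = (0.8660,-0.5000,0.0000)
R[0][2] = 0.8660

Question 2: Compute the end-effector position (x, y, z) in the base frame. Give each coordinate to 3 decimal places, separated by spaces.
3.714 -1.567 0.402

after link 1: o_1 = (1.0000, 1.7321, 3.0000)
after link 2: o_2 = (3.7141, -1.5670, 0.4019)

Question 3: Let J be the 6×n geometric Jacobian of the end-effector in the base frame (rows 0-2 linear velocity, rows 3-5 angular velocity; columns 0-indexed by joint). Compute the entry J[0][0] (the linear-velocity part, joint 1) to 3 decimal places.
axis z_0 = ẑ; lever o_n−o_0 = (3.7141,-1.5670,0.4019)
cross product → J_v[:, 0] = (1.5670,3.7141,-0.0000)
J_ω[:, 0] = z_0
entry J[0][0] = 1.5670

1.567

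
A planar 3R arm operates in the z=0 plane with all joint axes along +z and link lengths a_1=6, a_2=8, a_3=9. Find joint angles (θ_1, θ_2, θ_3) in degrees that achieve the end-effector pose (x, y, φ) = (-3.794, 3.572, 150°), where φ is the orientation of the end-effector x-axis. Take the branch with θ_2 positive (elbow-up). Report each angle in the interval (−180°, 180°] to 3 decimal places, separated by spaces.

wrist centre = target − a_3·(cos φ, sin φ) = (4.0002, -0.9280)
cos θ_2 = (16.8630−6²−8²)/(2·6·8) = -0.8660; θ_2 = 149.9983° (elbow-up)
β = atan2(-0.9280,4.0002) = -13.0608°; ψ = atan2(4.0002,-0.9281) = 103.0620°
θ_1 = β − ψ = -116.1228°
θ_3 = φ − θ_1 − θ_2 = 116.1246° (wrapped to (-180°,180°])

-116.123 149.998 116.125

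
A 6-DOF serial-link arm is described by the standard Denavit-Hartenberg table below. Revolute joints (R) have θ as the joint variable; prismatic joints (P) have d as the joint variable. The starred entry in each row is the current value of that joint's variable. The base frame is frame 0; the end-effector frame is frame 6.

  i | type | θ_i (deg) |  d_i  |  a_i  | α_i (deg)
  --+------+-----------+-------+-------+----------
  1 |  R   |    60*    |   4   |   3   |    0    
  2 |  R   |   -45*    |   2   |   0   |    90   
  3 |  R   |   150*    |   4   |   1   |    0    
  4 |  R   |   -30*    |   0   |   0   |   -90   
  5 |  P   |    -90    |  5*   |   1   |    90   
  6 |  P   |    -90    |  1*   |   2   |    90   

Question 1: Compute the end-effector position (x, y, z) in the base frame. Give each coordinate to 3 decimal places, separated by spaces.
-0.069 -2.999 4.134

after link 1: o_1 = (1.5000, 2.5981, 4.0000)
after link 2: o_2 = (1.5000, 2.5981, 6.0000)
after link 3: o_3 = (1.6988, -1.4898, 6.5000)
after link 4: o_4 = (1.6988, -1.4898, 6.5000)
after link 5: o_5 = (-2.2250, -3.5764, 4.0000)
after link 6: o_6 = (-0.0690, -2.9987, 4.1340)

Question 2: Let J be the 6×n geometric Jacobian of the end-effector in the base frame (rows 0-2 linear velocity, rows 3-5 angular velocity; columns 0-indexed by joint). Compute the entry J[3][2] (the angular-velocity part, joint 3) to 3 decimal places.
axis z_2 = (0.2588,-0.9659,0.0000); lever o_n−o_2 = (-1.5690,-5.5968,-1.8660)
cross product → J_v[:, 2] = (1.8024,0.4830,-2.9641)
J_ω[:, 2] = z_2
entry J[3][2] = 0.2588

0.259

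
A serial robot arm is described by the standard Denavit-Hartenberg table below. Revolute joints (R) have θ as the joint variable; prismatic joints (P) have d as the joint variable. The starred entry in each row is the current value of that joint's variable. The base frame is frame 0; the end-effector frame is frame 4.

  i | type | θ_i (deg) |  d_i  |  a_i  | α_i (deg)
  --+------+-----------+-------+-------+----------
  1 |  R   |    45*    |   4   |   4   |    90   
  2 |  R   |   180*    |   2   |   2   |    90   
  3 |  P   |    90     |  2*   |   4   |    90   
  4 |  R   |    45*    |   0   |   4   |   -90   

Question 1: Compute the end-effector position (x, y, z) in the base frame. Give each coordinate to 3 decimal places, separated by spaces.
after link 1: o_1 = (2.8284, 2.8284, 4.0000)
after link 2: o_2 = (2.8284, -0.0000, 4.0000)
after link 3: o_3 = (5.6569, -2.8284, 6.0000)
after link 4: o_4 = (7.6569, -4.8284, 8.8284)

7.657 -4.828 8.828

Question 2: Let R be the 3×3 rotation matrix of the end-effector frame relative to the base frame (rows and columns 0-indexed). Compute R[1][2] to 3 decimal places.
0.500

End-effector z-axis (col 2 of R) = (-0.5000,0.5000,0.7071)
R[1][2] = 0.5000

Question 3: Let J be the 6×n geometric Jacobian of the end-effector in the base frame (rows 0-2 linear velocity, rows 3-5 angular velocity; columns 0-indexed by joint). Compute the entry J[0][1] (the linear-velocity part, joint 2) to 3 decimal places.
-3.414

axis z_1 = (0.7071,-0.7071,0.0000); lever o_n−o_1 = (4.8284,-7.6569,4.8284)
cross product → J_v[:, 1] = (-3.4142,-3.4142,-2.0000)
J_ω[:, 1] = z_1
entry J[0][1] = -3.4142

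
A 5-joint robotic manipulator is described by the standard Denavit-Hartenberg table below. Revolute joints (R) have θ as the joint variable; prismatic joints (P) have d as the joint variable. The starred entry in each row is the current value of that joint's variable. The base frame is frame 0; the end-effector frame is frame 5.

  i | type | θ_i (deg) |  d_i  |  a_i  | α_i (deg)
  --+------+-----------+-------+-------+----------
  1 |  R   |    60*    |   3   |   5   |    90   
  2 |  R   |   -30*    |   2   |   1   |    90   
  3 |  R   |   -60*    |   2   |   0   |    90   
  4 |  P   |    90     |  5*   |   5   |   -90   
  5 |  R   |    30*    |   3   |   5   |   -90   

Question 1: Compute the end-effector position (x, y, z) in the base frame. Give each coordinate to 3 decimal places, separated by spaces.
1.413 -4.249 -5.480

after link 1: o_1 = (2.5000, 4.3301, 3.0000)
after link 2: o_2 = (4.6651, 4.0801, 2.5000)
after link 3: o_3 = (4.1651, 3.2141, 0.7679)
after link 4: o_4 = (-1.1250, -0.9486, -1.3971)
after link 5: o_5 = (1.4130, -4.2488, -5.4796)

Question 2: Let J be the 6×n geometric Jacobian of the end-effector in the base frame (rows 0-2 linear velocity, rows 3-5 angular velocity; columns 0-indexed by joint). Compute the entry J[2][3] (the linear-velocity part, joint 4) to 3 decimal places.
prismatic axis z_3 = (-0.8080,-0.3995,0.4330)
J_v[:, 3] = z_3; J_ω[:, 3] = (0,0,0)
entry J[2][3] = 0.4330

0.433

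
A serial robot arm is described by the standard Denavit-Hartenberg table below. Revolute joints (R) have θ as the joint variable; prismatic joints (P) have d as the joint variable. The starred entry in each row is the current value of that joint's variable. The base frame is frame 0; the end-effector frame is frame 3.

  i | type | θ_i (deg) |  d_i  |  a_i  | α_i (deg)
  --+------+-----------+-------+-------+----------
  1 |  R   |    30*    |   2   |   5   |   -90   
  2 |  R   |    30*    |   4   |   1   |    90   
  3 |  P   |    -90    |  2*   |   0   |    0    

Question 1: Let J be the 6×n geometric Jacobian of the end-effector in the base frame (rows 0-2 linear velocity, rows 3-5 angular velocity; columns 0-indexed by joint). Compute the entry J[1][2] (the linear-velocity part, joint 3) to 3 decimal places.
0.250

prismatic axis z_2 = (0.4330,0.2500,0.8660)
J_v[:, 2] = z_2; J_ω[:, 2] = (0,0,0)
entry J[1][2] = 0.2500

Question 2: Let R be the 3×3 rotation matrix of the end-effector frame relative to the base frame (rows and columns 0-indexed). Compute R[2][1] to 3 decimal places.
-0.500

End-effector y-axis (col 1 of R) = (0.7500,0.4330,-0.5000)
R[2][1] = -0.5000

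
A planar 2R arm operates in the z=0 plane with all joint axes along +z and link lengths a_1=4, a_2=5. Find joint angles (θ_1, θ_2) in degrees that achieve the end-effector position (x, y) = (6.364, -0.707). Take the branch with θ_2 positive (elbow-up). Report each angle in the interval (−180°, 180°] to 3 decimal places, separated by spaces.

cos θ_2 = (41.0003−4²−5²)/(2·4·5) = 0.0000; θ_2 = 89.9995° (elbow-up)
β = atan2(-0.7070,6.3640) = -6.3392°; ψ = atan2(5.0000,4.0000) = 51.3399°
θ_1 = β − ψ = -57.6791°

-57.679 90.000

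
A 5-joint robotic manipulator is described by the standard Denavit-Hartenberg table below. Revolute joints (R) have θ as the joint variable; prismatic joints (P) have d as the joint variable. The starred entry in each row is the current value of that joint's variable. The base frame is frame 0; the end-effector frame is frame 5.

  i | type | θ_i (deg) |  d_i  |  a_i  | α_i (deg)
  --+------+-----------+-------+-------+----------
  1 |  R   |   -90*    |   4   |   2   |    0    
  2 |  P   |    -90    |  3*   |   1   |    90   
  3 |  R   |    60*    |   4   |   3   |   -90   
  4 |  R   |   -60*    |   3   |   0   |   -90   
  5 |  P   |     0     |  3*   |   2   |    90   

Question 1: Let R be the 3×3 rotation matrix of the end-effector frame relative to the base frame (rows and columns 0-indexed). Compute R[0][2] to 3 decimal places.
0.866

End-effector z-axis (col 2 of R) = (0.8660,0.0000,0.5000)
R[0][2] = 0.8660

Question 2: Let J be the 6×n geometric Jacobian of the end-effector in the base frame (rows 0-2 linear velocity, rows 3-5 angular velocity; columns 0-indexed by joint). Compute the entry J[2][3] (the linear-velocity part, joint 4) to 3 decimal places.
0.201

axis z_3 = (0.8660,0.0000,0.5000); lever o_n−o_3 = (0.7990,0.2321,4.6160)
cross product → J_v[:, 3] = (-0.1160,-3.5981,0.2010)
J_ω[:, 3] = z_3
entry J[2][3] = 0.2010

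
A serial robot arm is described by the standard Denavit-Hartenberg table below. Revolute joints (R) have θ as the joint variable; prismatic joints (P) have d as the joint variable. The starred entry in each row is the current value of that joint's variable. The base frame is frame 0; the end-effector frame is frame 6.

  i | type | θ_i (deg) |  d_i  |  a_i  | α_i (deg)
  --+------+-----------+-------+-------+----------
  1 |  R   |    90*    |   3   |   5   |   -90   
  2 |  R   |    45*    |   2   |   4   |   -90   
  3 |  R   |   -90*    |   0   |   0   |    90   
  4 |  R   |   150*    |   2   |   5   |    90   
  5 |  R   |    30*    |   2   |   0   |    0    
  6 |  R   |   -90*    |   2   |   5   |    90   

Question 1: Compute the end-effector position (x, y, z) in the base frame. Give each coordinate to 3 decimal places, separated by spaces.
2.495 4.375 -6.577

after link 1: o_1 = (0.0000, 5.0000, 3.0000)
after link 2: o_2 = (-2.0000, 7.8284, 0.1716)
after link 3: o_3 = (-2.0000, 7.8284, 0.1716)
after link 4: o_4 = (2.3301, 4.6464, -0.1820)
after link 5: o_5 = (1.3301, 3.4217, -1.4067)
after link 6: o_6 = (2.4952, 4.3749, -6.5772)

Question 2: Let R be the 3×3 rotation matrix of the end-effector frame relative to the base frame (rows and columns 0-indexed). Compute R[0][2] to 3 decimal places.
End-effector z-axis (col 2 of R) = (-0.7500,0.6597,-0.0474)
R[0][2] = -0.7500

-0.750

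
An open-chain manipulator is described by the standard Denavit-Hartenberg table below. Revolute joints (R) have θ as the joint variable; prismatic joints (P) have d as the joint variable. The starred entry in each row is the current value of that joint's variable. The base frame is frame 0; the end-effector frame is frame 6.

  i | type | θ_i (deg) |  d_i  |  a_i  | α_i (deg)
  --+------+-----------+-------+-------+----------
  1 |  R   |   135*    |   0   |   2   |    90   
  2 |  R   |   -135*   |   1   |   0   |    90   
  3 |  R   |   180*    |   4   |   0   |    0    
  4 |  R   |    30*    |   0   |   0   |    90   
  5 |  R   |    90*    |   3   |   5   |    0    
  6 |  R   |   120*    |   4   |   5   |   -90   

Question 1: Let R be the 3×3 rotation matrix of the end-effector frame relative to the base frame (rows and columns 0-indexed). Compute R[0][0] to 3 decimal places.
0.431

End-effector x-axis (col 0 of R) = (0.4312,0.1812,-0.8839)
R[0][0] = 0.4312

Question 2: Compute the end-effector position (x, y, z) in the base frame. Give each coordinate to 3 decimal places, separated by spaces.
8.485 4.564 4.419

after link 1: o_1 = (-1.4142, 1.4142, 0.0000)
after link 2: o_2 = (-0.7071, 2.1213, 0.0000)
after link 3: o_3 = (1.2929, 0.1213, 2.8284)
after link 4: o_4 = (1.2929, 0.1213, 2.8284)
after link 5: o_5 = (4.8800, 0.2084, 7.4246)
after link 6: o_6 = (8.4854, 4.5639, 4.4194)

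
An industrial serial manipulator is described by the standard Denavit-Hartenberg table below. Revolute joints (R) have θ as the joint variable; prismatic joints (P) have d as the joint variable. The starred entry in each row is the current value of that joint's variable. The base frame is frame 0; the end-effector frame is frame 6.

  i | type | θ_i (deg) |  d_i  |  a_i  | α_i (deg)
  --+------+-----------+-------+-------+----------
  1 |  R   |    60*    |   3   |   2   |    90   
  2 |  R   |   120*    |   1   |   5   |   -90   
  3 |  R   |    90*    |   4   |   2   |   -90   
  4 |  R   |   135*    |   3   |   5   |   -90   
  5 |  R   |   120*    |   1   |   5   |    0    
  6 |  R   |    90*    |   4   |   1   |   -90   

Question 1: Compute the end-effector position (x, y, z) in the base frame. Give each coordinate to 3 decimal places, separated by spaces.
-0.024 -7.423 4.859

after link 1: o_1 = (1.0000, 1.7321, 3.0000)
after link 2: o_2 = (0.6160, -0.9330, 7.3301)
after link 3: o_3 = (-2.8481, -2.9330, 5.3301)
after link 4: o_4 = (2.4947, -0.7501, 4.4998)
after link 5: o_5 = (-0.5780, -3.9509, 7.0124)
after link 6: o_6 = (-0.0238, -7.4230, 4.8590)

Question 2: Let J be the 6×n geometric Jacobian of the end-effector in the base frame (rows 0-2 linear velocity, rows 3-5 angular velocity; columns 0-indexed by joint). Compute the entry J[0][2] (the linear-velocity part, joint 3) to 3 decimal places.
axis z_2 = (-0.4330,-0.7500,-0.5000); lever o_n−o_2 = (-0.6398,-6.4900,-2.4712)
cross product → J_v[:, 2] = (-1.3916,-0.7501,2.3304)
J_ω[:, 2] = z_2
entry J[0][2] = -1.3916

-1.392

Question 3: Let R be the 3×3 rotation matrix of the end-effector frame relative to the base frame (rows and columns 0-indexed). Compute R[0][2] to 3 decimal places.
0.676

End-effector z-axis (col 2 of R) = (0.6758,0.4634,-0.5732)
R[0][2] = 0.6758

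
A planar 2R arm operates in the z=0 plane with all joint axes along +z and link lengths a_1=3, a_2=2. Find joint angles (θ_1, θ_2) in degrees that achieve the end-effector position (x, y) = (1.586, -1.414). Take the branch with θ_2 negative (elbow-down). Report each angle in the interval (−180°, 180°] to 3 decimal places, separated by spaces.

0.008 -135.000

cos θ_2 = (4.5148−3²−2²)/(2·3·2) = -0.7071; θ_2 = -134.9995° (elbow-down)
β = atan2(-1.4140,1.5860) = -41.7186°; ψ = atan2(-1.4142,1.5858) = -41.7268°
θ_1 = β − ψ = 0.0082°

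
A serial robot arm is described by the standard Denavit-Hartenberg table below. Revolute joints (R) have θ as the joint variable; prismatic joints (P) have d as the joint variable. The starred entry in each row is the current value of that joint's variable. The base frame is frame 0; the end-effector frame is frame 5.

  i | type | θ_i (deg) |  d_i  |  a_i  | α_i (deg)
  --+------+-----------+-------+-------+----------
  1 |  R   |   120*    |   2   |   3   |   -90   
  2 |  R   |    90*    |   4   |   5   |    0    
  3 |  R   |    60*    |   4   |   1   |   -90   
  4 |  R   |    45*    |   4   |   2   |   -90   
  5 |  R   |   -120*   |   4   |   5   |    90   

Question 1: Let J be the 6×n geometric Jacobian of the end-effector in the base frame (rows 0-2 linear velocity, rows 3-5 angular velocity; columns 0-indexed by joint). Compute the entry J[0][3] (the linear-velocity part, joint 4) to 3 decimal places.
-3.827

axis z_3 = (0.2500,-0.4330,0.8660); lever o_n−o_3 = (2.8480,0.0169,8.8051)
cross product → J_v[:, 3] = (-3.8273,0.2652,1.2374)
J_ω[:, 3] = z_3
entry J[0][3] = -3.8273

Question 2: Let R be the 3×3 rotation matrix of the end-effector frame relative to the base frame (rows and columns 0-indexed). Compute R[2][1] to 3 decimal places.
0.354

End-effector y-axis (col 1 of R) = (0.3062,0.8839,0.3536)
R[2][1] = 0.3536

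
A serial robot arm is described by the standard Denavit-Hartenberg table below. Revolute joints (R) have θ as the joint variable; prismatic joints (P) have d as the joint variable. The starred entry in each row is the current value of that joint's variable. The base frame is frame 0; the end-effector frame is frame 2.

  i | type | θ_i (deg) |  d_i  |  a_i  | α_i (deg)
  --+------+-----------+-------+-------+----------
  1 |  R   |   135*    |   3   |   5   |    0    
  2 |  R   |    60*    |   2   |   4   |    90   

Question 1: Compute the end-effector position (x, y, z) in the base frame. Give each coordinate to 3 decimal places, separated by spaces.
after link 1: o_1 = (-3.5355, 3.5355, 3.0000)
after link 2: o_2 = (-7.3992, 2.5003, 5.0000)

-7.399 2.500 5.000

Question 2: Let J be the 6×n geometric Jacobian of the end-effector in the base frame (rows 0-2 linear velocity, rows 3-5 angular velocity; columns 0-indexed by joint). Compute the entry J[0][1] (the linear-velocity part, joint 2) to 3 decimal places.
1.035

axis z_1 = (0.0000,0.0000,1.0000); lever o_n−o_1 = (-3.8637,-1.0353,2.0000)
cross product → J_v[:, 1] = (1.0353,-3.8637,0.0000)
J_ω[:, 1] = z_1
entry J[0][1] = 1.0353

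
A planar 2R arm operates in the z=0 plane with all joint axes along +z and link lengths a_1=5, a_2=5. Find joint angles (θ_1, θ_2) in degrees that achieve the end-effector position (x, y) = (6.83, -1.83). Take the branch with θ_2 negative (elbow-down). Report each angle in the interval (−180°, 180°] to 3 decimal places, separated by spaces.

30.002 -90.003

cos θ_2 = (49.9978−5²−5²)/(2·5·5) = -0.0000; θ_2 = -90.0025° (elbow-down)
β = atan2(-1.8300,6.8300) = -14.9993°; ψ = atan2(-5.0000,4.9998) = -45.0013°
θ_1 = β − ψ = 30.0020°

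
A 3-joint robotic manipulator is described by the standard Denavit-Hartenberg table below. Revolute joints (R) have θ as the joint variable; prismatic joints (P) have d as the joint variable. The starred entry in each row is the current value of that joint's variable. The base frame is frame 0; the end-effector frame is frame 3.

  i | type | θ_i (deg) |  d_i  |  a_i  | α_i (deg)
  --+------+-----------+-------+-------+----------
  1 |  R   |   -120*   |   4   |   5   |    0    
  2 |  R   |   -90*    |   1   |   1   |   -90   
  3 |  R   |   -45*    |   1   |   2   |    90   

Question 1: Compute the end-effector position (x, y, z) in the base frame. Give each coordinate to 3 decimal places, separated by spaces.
-5.091 -3.989 6.414

after link 1: o_1 = (-2.5000, -4.3301, 4.0000)
after link 2: o_2 = (-3.3660, -3.8301, 5.0000)
after link 3: o_3 = (-5.0908, -3.9890, 6.4142)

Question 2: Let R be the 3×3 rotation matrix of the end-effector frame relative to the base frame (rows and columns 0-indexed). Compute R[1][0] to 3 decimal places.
End-effector x-axis (col 0 of R) = (-0.6124,0.3536,0.7071)
R[1][0] = 0.3536

0.354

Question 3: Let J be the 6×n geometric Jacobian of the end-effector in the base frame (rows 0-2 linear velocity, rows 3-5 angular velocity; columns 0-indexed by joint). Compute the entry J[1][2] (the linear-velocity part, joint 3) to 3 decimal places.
0.707

axis z_2 = (-0.5000,-0.8660,0.0000); lever o_n−o_2 = (-1.7247,-0.1589,1.4142)
cross product → J_v[:, 2] = (-1.2247,0.7071,-1.4142)
J_ω[:, 2] = z_2
entry J[1][2] = 0.7071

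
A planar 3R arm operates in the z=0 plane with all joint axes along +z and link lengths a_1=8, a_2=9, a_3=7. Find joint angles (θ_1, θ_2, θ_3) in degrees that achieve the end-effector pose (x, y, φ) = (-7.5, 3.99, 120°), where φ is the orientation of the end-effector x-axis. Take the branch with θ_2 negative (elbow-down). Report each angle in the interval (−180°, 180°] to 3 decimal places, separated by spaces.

wrist centre = target − a_3·(cos φ, sin φ) = (-4.0000, -2.0722)
cos θ_2 = (20.2939−8²−9²)/(2·8·9) = -0.8660; θ_2 = -149.9987° (elbow-down)
β = atan2(-2.0722,-4.0000) = -152.6138°; ψ = atan2(-4.5002,0.2059) = -87.3807°
θ_1 = β − ψ = -65.2331°
θ_3 = φ − θ_1 − θ_2 = -24.7681° (wrapped to (-180°,180°])

-65.233 -149.999 -24.768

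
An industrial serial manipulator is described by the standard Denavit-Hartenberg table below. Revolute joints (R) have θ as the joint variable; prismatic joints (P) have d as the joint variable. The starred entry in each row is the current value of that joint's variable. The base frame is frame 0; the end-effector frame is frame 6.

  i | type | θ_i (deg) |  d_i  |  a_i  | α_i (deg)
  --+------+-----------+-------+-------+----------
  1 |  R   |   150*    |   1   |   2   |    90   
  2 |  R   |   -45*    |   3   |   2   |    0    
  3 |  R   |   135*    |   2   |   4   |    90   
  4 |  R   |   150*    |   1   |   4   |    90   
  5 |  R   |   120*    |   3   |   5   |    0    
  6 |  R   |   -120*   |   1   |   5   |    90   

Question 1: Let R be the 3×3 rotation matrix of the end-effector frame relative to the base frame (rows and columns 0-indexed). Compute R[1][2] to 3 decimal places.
End-effector z-axis (col 2 of R) = (0.8660,-0.5000,0.0000)
R[1][2] = -0.5000

-0.500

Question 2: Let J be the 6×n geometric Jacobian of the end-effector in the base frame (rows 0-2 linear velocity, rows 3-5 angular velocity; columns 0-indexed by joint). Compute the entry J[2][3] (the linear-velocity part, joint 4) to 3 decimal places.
-6.714

axis z_3 = (-0.8660,0.5000,0.0000); lever o_n−o_3 = (-1.2590,8.4796,-3.6292)
cross product → J_v[:, 3] = (-1.8146,-3.1429,-6.7141)
J_ω[:, 3] = z_3
entry J[2][3] = -6.7141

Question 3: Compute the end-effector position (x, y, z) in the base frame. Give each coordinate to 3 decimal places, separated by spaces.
after link 1: o_1 = (-1.7321, 1.0000, 1.0000)
after link 2: o_2 = (-1.4568, 4.3052, -0.4142)
after link 3: o_3 = (-0.4568, 6.0372, 3.5858)
after link 4: o_4 = (-0.3228, 8.2693, 0.1217)
after link 5: o_5 = (-3.3988, 11.6018, 3.7867)
after link 6: o_6 = (-1.7158, 14.5169, -0.0434)

-1.716 14.517 -0.043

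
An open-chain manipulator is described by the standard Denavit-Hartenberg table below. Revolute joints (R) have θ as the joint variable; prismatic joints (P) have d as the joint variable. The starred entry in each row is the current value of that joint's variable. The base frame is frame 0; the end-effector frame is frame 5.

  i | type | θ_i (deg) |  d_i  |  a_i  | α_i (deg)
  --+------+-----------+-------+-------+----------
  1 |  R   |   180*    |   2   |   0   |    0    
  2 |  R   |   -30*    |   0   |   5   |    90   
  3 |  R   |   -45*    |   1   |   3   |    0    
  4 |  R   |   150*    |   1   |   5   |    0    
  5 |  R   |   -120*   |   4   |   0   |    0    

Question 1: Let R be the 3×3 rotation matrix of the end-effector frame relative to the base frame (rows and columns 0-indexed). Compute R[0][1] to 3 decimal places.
End-effector y-axis (col 1 of R) = (-0.2241,0.1294,0.9659)
R[0][1] = -0.2241

-0.224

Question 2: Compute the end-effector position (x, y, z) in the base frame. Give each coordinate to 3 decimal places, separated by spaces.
-2.047 8.110 4.708

after link 1: o_1 = (0.0000, 0.0000, 2.0000)
after link 2: o_2 = (-4.3301, 2.5000, 2.0000)
after link 3: o_3 = (-5.6672, 4.4267, -0.1213)
after link 4: o_4 = (-4.0465, 4.6457, 4.7083)
after link 5: o_5 = (-2.0465, 8.1098, 4.7083)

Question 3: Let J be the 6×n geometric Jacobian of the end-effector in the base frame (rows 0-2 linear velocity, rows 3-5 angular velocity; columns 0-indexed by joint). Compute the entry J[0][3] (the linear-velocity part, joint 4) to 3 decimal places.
4.183

axis z_3 = (0.5000,0.8660,0.0000); lever o_n−o_3 = (3.6207,3.6831,4.8296)
cross product → J_v[:, 3] = (4.1826,-2.4148,-1.2941)
J_ω[:, 3] = z_3
entry J[0][3] = 4.1826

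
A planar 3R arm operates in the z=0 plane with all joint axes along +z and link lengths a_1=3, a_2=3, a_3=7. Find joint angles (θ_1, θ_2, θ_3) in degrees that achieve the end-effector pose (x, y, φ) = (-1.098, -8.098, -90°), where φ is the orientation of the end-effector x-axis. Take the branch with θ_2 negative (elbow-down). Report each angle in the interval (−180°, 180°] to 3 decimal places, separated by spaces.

wrist centre = target − a_3·(cos φ, sin φ) = (-1.0980, -1.0980)
cos θ_2 = (2.4112−3²−3²)/(2·3·3) = -0.8660; θ_2 = -150.0021° (elbow-down)
β = atan2(-1.0980,-1.0980) = -135.0000°; ψ = atan2(-1.4999,0.4019) = -75.0011°
θ_1 = β − ψ = -59.9989°
θ_3 = φ − θ_1 − θ_2 = 120.0011° (wrapped to (-180°,180°])

-59.999 -150.002 120.001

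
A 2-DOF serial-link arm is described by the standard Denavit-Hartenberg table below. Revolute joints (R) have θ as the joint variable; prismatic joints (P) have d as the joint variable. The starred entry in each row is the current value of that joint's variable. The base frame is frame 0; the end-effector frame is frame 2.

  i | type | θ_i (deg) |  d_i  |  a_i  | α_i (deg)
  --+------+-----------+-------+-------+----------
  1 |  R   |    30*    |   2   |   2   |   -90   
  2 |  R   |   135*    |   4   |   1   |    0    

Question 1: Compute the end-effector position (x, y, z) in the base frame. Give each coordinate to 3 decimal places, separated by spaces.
-0.880 4.111 1.293

after link 1: o_1 = (1.7321, 1.0000, 2.0000)
after link 2: o_2 = (-0.8803, 4.1105, 1.2929)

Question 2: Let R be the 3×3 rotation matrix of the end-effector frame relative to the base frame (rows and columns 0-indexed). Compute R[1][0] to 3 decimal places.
-0.354

End-effector x-axis (col 0 of R) = (-0.6124,-0.3536,-0.7071)
R[1][0] = -0.3536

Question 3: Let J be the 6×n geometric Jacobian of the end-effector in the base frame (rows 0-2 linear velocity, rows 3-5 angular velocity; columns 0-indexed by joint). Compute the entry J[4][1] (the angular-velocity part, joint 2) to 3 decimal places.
axis z_1 = (-0.5000,0.8660,0.0000); lever o_n−o_1 = (-2.6124,3.1105,-0.7071)
cross product → J_v[:, 1] = (-0.6124,-0.3536,0.7071)
J_ω[:, 1] = z_1
entry J[4][1] = 0.8660

0.866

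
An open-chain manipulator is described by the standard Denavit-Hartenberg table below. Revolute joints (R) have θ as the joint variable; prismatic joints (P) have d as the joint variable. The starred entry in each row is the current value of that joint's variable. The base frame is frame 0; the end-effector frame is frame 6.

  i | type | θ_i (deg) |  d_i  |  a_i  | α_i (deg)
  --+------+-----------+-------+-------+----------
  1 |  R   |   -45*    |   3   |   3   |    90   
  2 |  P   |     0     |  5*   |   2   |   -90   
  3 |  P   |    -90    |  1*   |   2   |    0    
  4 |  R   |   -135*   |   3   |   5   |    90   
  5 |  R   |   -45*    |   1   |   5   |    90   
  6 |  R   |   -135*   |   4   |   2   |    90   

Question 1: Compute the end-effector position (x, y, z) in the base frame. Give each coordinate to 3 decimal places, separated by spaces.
-1.828 -3.778 1.636

after link 1: o_1 = (2.1213, -2.1213, 3.0000)
after link 2: o_2 = (0.0000, -7.0711, 3.0000)
after link 3: o_3 = (-1.4142, -8.4853, 4.0000)
after link 4: o_4 = (-1.4142, -3.4853, 7.0000)
after link 5: o_5 = (-0.4142, 0.0503, 3.4645)
after link 6: o_6 = (-1.8284, -3.7782, 1.6360)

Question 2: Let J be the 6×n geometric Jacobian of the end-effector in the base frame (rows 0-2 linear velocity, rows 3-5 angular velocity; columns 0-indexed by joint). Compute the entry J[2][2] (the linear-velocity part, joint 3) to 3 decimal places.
1.000

prismatic axis z_2 = (0.0000,0.0000,1.0000)
J_v[:, 2] = z_2; J_ω[:, 2] = (0,0,0)
entry J[2][2] = 1.0000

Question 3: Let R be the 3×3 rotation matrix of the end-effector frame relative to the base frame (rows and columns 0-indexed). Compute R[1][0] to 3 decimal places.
-0.500

End-effector x-axis (col 0 of R) = (-0.7071,-0.5000,0.5000)
R[1][0] = -0.5000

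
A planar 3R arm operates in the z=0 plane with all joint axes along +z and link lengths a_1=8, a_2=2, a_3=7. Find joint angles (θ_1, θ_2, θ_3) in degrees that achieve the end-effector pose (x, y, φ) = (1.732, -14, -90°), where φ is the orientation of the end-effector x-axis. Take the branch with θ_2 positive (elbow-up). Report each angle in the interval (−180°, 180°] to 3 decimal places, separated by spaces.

wrist centre = target − a_3·(cos φ, sin φ) = (1.7320, -7.0000)
cos θ_2 = (51.9998−8²−2²)/(2·8·2) = -0.5000; θ_2 = 120.0004° (elbow-up)
β = atan2(-7.0000,1.7320) = -76.1025°; ψ = atan2(1.7320,7.0000) = 13.8979°
θ_1 = β − ψ = -90.0004°
θ_3 = φ − θ_1 − θ_2 = -120.0000° (wrapped to (-180°,180°])

-90.000 120.000 -120.000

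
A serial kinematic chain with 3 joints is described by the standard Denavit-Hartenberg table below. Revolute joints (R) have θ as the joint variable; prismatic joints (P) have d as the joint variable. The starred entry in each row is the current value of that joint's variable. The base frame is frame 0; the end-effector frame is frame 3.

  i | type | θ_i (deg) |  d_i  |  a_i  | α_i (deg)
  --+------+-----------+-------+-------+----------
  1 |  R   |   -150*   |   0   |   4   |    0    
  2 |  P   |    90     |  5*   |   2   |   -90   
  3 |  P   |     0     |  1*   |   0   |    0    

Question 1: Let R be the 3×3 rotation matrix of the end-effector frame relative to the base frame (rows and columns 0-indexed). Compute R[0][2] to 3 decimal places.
End-effector z-axis (col 2 of R) = (0.8660,0.5000,0.0000)
R[0][2] = 0.8660

0.866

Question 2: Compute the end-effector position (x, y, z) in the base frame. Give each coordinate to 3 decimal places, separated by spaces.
after link 1: o_1 = (-3.4641, -2.0000, 0.0000)
after link 2: o_2 = (-2.4641, -3.7321, 5.0000)
after link 3: o_3 = (-1.5981, -3.2321, 5.0000)

-1.598 -3.232 5.000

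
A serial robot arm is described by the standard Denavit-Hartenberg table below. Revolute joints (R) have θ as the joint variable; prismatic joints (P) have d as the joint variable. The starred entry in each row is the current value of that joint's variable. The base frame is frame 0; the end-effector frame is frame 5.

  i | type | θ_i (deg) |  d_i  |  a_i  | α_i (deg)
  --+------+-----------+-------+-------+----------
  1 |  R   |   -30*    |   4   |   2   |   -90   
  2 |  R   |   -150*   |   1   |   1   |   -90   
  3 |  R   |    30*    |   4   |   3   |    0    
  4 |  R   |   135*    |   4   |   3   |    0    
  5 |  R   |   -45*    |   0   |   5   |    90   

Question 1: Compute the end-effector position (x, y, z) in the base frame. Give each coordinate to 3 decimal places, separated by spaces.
after link 1: o_1 = (1.7321, -1.0000, 4.0000)
after link 2: o_2 = (1.4821, 0.2990, 4.5000)
after link 3: o_3 = (0.5155, -0.8750, 9.2631)
after link 4: o_4 = (4.0327, -3.8022, 11.2784)
after link 5: o_5 = (3.7426, -8.6347, 10.0284)

3.743 -8.635 10.028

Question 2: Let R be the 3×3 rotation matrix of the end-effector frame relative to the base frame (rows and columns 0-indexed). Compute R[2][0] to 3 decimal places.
-0.250

End-effector x-axis (col 0 of R) = (-0.0580,-0.9665,-0.2500)
R[2][0] = -0.2500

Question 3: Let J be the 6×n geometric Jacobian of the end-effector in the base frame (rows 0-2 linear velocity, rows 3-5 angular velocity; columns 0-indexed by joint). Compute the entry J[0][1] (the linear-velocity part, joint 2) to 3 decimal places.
5.221

axis z_1 = (0.5000,0.8660,0.0000); lever o_n−o_1 = (2.0106,-7.6347,6.0284)
cross product → J_v[:, 1] = (5.2207,-3.0142,-5.5586)
J_ω[:, 1] = z_1
entry J[0][1] = 5.2207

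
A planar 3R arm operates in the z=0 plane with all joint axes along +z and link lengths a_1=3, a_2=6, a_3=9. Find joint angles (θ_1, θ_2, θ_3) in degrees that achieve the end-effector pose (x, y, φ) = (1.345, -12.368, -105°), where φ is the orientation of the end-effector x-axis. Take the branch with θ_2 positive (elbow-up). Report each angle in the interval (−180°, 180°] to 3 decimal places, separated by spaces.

-134.995 119.992 -89.998

wrist centre = target − a_3·(cos φ, sin φ) = (3.6744, -3.6747)
cos θ_2 = (27.0042−3²−6²)/(2·3·6) = -0.4999; θ_2 = 119.9923° (elbow-up)
β = atan2(-3.6747,3.6744) = -45.0023°; ψ = atan2(5.1966,0.0007) = 89.9923°
θ_1 = β − ψ = -134.9946°
θ_3 = φ − θ_1 − θ_2 = -89.9977° (wrapped to (-180°,180°])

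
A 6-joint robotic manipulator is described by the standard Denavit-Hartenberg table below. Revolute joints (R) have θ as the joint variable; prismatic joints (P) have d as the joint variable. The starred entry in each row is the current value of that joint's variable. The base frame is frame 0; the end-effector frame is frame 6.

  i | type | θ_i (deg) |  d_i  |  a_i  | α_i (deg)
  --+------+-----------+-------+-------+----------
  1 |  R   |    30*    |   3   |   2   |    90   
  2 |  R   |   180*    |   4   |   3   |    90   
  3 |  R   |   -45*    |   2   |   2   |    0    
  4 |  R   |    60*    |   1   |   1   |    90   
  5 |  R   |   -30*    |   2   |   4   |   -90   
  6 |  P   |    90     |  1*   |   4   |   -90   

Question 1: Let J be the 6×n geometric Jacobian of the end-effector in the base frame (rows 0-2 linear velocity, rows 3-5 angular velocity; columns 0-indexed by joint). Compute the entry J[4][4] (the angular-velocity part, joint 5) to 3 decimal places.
axis z_4 = (-0.7071,0.7071,0.0000); lever o_n−o_4 = (-1.3888,-4.2173,-1.1340)
cross product → J_v[:, 4] = (-0.8018,-0.8018,3.9641)
J_ω[:, 4] = z_4
entry J[4][4] = 0.7071

0.707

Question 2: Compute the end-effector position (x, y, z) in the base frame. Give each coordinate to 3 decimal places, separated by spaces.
after link 1: o_1 = (1.7321, 1.0000, 3.0000)
after link 2: o_2 = (1.1340, -3.9641, 3.0000)
after link 3: o_3 = (-0.7979, -3.4465, 5.0000)
after link 4: o_4 = (-1.5050, -4.1536, 6.0000)
after link 5: o_5 = (-5.3687, -5.1888, 4.0000)
after link 6: o_6 = (-2.8938, -8.3708, 4.8660)

-2.894 -8.371 4.866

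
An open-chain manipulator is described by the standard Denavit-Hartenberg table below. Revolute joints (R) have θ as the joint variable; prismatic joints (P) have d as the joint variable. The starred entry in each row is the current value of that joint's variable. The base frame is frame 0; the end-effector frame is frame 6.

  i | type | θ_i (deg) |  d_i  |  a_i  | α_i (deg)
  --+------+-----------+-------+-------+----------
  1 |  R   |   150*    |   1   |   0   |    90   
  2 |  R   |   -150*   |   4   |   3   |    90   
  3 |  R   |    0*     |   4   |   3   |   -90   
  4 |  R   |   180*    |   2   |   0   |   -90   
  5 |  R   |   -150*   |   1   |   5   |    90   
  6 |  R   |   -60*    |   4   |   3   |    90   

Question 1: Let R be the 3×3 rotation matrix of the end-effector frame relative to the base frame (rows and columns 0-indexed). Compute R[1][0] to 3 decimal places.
End-effector x-axis (col 0 of R) = (0.0748,0.2455,-0.9665)
R[1][0] = 0.2455

0.246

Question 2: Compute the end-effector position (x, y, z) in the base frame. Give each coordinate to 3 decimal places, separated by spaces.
after link 1: o_1 = (0.0000, 0.0000, 1.0000)
after link 2: o_2 = (4.2500, 2.1651, -0.5000)
after link 3: o_3 = (8.2321, -0.1340, 1.4641)
after link 4: o_4 = (9.2321, 1.5981, 1.4641)
after link 5: o_5 = (14.1627, 1.6381, 0.1651)
after link 6: o_6 = (14.1549, -1.4913, -3.7345)

14.155 -1.491 -3.734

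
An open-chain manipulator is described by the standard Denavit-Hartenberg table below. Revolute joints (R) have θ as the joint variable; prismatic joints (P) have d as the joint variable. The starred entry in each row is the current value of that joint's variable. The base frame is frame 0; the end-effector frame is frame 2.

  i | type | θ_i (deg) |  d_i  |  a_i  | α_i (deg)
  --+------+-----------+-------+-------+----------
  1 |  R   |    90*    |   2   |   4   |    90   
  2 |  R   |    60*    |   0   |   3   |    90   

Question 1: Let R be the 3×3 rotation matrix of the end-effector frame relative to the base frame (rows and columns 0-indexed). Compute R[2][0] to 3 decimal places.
0.866

End-effector x-axis (col 0 of R) = (-0.0000,0.5000,0.8660)
R[2][0] = 0.8660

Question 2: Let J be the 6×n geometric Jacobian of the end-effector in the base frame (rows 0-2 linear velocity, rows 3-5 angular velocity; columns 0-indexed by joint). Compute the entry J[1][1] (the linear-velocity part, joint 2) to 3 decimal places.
-2.598

axis z_1 = (1.0000,-0.0000,0.0000); lever o_n−o_1 = (-0.0000,1.5000,2.5981)
cross product → J_v[:, 1] = (-0.0000,-2.5981,1.5000)
J_ω[:, 1] = z_1
entry J[1][1] = -2.5981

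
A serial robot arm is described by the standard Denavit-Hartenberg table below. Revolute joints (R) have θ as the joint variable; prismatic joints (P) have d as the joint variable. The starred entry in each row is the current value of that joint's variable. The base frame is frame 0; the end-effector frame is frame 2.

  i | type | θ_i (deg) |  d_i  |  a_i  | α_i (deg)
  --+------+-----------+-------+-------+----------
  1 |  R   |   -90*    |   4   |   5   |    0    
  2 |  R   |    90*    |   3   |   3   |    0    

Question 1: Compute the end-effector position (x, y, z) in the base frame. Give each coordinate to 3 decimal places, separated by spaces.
after link 1: o_1 = (0.0000, -5.0000, 4.0000)
after link 2: o_2 = (3.0000, -5.0000, 7.0000)

3.000 -5.000 7.000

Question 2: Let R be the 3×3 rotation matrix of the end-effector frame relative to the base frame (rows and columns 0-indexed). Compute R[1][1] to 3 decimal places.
1.000

End-effector y-axis (col 1 of R) = (0.0000,1.0000,0.0000)
R[1][1] = 1.0000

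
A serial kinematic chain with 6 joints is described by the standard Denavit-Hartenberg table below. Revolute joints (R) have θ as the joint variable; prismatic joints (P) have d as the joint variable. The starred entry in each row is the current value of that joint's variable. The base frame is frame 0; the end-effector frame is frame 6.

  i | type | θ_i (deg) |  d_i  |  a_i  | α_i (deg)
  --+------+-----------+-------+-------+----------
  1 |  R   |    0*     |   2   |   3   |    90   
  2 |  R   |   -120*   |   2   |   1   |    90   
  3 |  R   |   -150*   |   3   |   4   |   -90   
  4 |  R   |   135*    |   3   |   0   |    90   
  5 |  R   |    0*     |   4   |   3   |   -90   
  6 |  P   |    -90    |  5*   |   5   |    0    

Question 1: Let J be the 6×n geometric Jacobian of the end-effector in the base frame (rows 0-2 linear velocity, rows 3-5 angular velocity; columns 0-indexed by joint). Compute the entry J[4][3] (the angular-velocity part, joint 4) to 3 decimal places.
0.866

axis z_3 = (-0.2500,0.8660,-0.4330); lever o_n−o_3 = (7.1856,9.0495,-4.5248)
cross product → J_v[:, 3] = (0.0000,-4.2426,-8.4853)
J_ω[:, 3] = z_3
entry J[4][3] = 0.8660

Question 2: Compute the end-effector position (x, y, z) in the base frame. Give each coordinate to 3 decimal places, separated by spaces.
after link 1: o_1 = (3.0000, 0.0000, 2.0000)
after link 2: o_2 = (2.5000, -2.0000, 1.1340)
after link 3: o_3 = (1.6340, -0.0000, 5.6340)
after link 4: o_4 = (0.8840, 2.5981, 4.3349)
after link 5: o_5 = (5.4768, 2.9516, 2.3904)
after link 6: o_6 = (8.8196, 9.0495, 1.1092)

8.820 9.050 1.109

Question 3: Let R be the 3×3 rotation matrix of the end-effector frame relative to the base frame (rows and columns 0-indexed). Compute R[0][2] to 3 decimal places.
End-effector z-axis (col 2 of R) = (-0.2500,0.8660,-0.4330)
R[0][2] = -0.2500

-0.250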